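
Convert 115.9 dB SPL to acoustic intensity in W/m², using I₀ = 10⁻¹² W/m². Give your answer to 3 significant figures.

0.389 W/m²

L = 10·log₁₀(I/I₀) ⇒ I = I₀·10^(L/10) = 10⁻¹² × 10^11.59.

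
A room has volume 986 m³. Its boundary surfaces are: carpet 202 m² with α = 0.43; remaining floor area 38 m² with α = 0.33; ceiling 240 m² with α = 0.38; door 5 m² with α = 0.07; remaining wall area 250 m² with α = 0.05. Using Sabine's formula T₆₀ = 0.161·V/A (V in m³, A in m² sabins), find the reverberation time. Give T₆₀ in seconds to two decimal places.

Total absorption A = 202·0.43 + 38·0.33 + 240·0.38 + 5·0.07 + 250·0.05 = 203.45 m² sabins.
T₆₀ = 0.161·V/A = 0.161·986/203.45 = 0.780 s.

0.78 s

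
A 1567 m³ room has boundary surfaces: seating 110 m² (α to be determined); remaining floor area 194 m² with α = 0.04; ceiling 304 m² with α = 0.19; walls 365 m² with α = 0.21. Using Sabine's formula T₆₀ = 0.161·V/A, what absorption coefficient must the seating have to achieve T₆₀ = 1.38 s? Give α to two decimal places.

0.37

Required total absorption A = 0.161·1567/1.38 = 182.82 m².
Absorption from the other surfaces = 194·0.04 + 304·0.19 + 365·0.21 = 142.17 m², so the seating must supply 40.65 m² over 110 m².
α = 40.65/110 = 0.370.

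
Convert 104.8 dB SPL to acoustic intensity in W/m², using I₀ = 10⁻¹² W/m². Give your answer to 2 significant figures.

L = 10·log₁₀(I/I₀) ⇒ I = I₀·10^(L/10) = 10⁻¹² × 10^10.48.

0.030 W/m²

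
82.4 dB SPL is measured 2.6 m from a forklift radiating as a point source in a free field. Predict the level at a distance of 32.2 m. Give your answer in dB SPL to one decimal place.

60.5 dB SPL

Point-source attenuation: ΔL = 20·log₁₀(r₂/r₁) = 20·log₁₀(32.2/2.6) = 21.858 dB.
L₂ = 82.4 − 20·log₁₀(32.2/2.6) = 82.4 − 21.858 = 60.54 dB SPL.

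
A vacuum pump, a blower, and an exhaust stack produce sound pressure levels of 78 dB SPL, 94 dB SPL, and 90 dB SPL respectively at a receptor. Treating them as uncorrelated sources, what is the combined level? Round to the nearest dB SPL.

For uncorrelated sources the intensities add, so convert each level to linear form, sum, and take 10·log₁₀ of the total.
Σ 10^(L/10) = 10^(78/10) + 10^(94/10) + 10^(90/10) = 3.575e+09.
L_total = 10·log₁₀(3.575e+09) = 95.53 dB SPL.

96 dB SPL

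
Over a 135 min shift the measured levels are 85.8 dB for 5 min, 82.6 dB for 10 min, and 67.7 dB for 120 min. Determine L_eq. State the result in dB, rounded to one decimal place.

L_eq = 10·log₁₀[(1/T)·Σ tᵢ·10^(Lᵢ/10)] with T = 135 min.
Σ tᵢ·10^(Lᵢ/10) = 5·10^(85.8/10) + 10·10^(82.6/10) + 120·10^(67.7/10) = 4.427e+09.
L_eq = 10·log₁₀(4.427e+09/135) = 75.16 dB.

75.2 dB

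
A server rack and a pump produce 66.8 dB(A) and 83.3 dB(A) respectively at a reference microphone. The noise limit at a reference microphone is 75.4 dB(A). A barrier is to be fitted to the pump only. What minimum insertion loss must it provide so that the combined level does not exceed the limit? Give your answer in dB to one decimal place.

Fixed contribution from the other source: Σ 10^(L/10) = 10^(66.8/10) = 4.786e+06 (66.80 dB(A)).
To meet 75.4 dB(A) overall, the treated pump may contribute at most 10^(75.4/10) − 4.786e+06 = 2.989e+07, i.e. 74.75 dB(A).
Required insertion loss = 83.3 − 74.75 = 8.55 dB.

8.5 dB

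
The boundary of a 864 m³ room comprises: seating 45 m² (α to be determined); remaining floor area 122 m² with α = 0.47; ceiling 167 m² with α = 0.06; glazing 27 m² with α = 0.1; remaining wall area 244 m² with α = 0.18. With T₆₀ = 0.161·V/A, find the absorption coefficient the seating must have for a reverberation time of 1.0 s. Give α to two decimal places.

0.56

From T₆₀ = 0.161·V/A, the target T₆₀ = 1.0 s needs A = 0.161·864/1.0 = 139.10 m².
Absorption from the other surfaces = 122·0.47 + 167·0.06 + 27·0.1 + 244·0.18 = 113.98 m², so the seating must supply 25.12 m² over 45 m².
α = 25.12/45 = 0.558.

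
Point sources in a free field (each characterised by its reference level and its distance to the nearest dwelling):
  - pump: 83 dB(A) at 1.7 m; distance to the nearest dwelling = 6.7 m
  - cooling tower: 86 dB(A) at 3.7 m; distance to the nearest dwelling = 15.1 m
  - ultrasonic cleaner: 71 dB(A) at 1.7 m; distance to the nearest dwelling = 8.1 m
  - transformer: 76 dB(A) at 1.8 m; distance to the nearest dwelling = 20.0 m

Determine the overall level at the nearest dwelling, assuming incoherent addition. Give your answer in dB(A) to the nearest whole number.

76 dB(A)

Apply inverse-square spreading to bring every level to the receiver, then sum 10^(L/10).
pump: 83 − 20·log₁₀(6.7/1.7) = 83 − 11.91 = 71.09 dB(A).
cooling tower: 86 − 20·log₁₀(15.1/3.7) = 86 − 12.22 = 73.78 dB(A).
ultrasonic cleaner: 71 − 20·log₁₀(8.1/1.7) = 71 − 13.56 = 57.44 dB(A).
transformer: 76 − 20·log₁₀(20.0/1.8) = 76 − 20.92 = 55.08 dB(A).
Σ 10^(L/10) = 3.763e+07 → L_total = 10·log₁₀(3.763e+07) = 75.75 dB(A).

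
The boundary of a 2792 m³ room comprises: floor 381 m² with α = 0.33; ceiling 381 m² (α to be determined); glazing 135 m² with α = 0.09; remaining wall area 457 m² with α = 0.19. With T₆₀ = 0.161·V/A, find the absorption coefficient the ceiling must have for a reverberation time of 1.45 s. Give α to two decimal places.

A = 0.161·V/T₆₀ = 0.161·2792/1.45 = 310.01 m² sabins.
Absorption from the other surfaces = 381·0.33 + 135·0.09 + 457·0.19 = 224.71 m², so the ceiling must supply 85.30 m² over 381 m².
α = 85.30/381 = 0.224.

0.22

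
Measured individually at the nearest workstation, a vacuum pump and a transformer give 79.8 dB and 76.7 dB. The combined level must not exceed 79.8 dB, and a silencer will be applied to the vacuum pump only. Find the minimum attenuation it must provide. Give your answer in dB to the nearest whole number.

Fixed contribution from the other source: Σ 10^(L/10) = 10^(76.7/10) = 4.677e+07 (76.70 dB).
To meet 79.8 dB overall, the treated vacuum pump may contribute at most 10^(79.8/10) − 4.677e+07 = 4.873e+07, i.e. 76.88 dB.
So the vacuum pump must be reduced from 79.8 to 76.88 dB: IL = 2.92 dB.

3 dB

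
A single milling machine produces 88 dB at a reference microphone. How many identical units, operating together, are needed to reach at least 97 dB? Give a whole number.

N identical sources give L₁ + 10·log₁₀ N, so require 10·log₁₀ N ≥ 97 − 88 = 9.0 dB.
N ≥ 10^(9.0/10) = 7.943, so N = 8.

8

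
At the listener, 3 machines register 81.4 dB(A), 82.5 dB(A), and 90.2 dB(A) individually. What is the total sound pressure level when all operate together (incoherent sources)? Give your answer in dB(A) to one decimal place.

91.3 dB(A)

For uncorrelated sources the intensities add, so convert each level to linear form, sum, and take 10·log₁₀ of the total.
Σ 10^(L/10) = 10^(81.4/10) + 10^(82.5/10) + 10^(90.2/10) = 1.363e+09.
L_total = 10·log₁₀(1.363e+09) = 91.34 dB(A).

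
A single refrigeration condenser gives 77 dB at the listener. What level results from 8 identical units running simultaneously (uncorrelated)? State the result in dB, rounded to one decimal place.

With 8 equal, uncorrelated contributions the intensity is 8× that of one unit, giving a rise of 10·log₁₀ 8.
L_total = 77 + 10·log₁₀(8) = 77 + 9.031 = 86.03 dB.

86.0 dB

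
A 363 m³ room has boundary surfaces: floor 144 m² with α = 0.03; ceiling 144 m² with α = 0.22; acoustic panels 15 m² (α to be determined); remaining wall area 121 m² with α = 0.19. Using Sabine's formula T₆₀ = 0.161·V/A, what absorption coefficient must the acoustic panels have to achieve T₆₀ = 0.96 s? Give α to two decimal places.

0.13

From T₆₀ = 0.161·V/A, the target T₆₀ = 0.96 s needs A = 0.161·363/0.96 = 60.88 m².
Absorption from the other surfaces = 144·0.03 + 144·0.22 + 121·0.19 = 58.99 m², so the acoustic panels must supply 1.89 m² over 15 m².
α = 1.89/15 = 0.126.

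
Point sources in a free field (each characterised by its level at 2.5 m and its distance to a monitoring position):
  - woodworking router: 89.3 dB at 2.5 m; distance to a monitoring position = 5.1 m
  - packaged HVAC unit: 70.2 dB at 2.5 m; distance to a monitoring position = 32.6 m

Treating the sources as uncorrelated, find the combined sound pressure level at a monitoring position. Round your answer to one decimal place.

83.1 dB

Propagate each source to the receiver with L = L_ref − 20·log₁₀(r/r_ref), then add intensities.
woodworking router: 89.3 − 20·log₁₀(5.1/2.5) = 89.3 − 6.19 = 83.11 dB.
packaged HVAC unit: 70.2 − 20·log₁₀(32.6/2.5) = 70.2 − 22.31 = 47.89 dB.
Σ 10^(L/10) = 2.046e+08 → L_total = 10·log₁₀(2.046e+08) = 83.11 dB.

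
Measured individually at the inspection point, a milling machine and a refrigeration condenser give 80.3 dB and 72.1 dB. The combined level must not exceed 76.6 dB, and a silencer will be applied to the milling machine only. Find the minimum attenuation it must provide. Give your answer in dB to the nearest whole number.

Everything except the milling machine sums to 10^(72.1/10) = 1.622e+07 in linear terms, 72.10 dB.
To meet 76.6 dB overall, the treated milling machine may contribute at most 10^(76.6/10) − 1.622e+07 = 2.949e+07, i.e. 74.70 dB.
So the milling machine must be reduced from 80.3 to 74.70 dB: IL = 5.60 dB.

6 dB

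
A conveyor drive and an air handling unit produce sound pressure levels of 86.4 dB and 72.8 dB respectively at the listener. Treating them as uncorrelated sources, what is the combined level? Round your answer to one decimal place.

86.6 dB

For uncorrelated sources the intensities add, so convert each level to linear form, sum, and take 10·log₁₀ of the total.
Σ 10^(L/10) = 10^(86.4/10) + 10^(72.8/10) = 4.556e+08.
L_total = 10·log₁₀(4.556e+08) = 86.59 dB.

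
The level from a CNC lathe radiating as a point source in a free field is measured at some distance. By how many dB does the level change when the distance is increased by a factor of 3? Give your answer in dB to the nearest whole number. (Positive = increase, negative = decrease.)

Point-source spreading: ΔL = −20·log₁₀(r₂/r₁).
ΔL = −20·log₁₀(3) = -9.54 dB.

-10 dB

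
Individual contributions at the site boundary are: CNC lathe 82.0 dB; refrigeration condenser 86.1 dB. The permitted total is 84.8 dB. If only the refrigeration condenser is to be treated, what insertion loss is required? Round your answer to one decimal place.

4.5 dB

Everything except the refrigeration condenser sums to 10^(82.0/10) = 1.585e+08 in linear terms, 82.00 dB.
The limit corresponds to 10^(84.8/10) = 3.020e+08; subtracting the fixed part leaves 1.435e+08 for the refrigeration condenser, i.e. 81.57 dB.
So the refrigeration condenser must be reduced from 86.1 to 81.57 dB: IL = 4.53 dB.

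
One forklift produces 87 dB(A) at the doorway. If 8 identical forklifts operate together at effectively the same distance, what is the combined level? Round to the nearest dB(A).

96 dB(A)

With 8 equal, uncorrelated contributions the intensity is 8× that of one unit, giving a rise of 10·log₁₀ 8.
L_total = 87 + 10·log₁₀(8) = 87 + 9.031 = 96.03 dB(A).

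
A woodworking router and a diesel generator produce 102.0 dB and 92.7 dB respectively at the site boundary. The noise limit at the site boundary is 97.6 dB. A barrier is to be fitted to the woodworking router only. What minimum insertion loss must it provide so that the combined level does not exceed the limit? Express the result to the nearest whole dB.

The untreated sources together contribute 10^(92.7/10) = 1.862e+09, i.e. 92.70 dB.
The limit corresponds to 10^(97.6/10) = 5.754e+09; subtracting the fixed part leaves 3.892e+09 for the woodworking router, i.e. 95.90 dB.
So the woodworking router must be reduced from 102.0 to 95.90 dB: IL = 6.10 dB.

6 dB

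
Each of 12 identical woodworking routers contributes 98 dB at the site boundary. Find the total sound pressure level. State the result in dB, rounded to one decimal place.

L_total = L₁ + 10·log₁₀ N for N identical incoherent sources.
L_total = 98 + 10·log₁₀(12) = 98 + 10.792 = 108.79 dB.

108.8 dB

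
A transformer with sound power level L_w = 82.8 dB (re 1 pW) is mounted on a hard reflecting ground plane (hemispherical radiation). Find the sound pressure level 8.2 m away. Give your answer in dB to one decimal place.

Free-field hemispherical radiation: L_p = L_w − 10·log₁₀(2π·r²), r = 8.2 m.
2π·r² = 422.5 m², 10·log₁₀ of that is 26.258 dB.
L_p = 82.8 − 26.258 = 56.54 dB.

56.5 dB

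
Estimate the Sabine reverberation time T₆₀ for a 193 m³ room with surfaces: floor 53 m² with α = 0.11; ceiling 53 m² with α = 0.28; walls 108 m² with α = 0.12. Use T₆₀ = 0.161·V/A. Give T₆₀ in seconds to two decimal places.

0.92 s

Total absorption A = 53·0.11 + 53·0.28 + 108·0.12 = 33.63 m² sabins.
T₆₀ = 0.161 × 193 / 33.63 = 0.924 s.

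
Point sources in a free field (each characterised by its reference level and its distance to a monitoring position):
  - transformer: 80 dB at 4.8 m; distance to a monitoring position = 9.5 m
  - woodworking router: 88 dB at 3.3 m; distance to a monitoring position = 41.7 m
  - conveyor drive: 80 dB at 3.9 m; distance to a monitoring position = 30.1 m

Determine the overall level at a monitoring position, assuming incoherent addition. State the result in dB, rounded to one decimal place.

74.9 dB

Apply inverse-square spreading to bring every level to the receiver, then sum 10^(L/10).
transformer: 80 − 20·log₁₀(9.5/4.8) = 80 − 5.93 = 74.07 dB.
woodworking router: 88 − 20·log₁₀(41.7/3.3) = 88 − 22.03 = 65.97 dB.
conveyor drive: 80 − 20·log₁₀(30.1/3.9) = 80 − 17.75 = 62.25 dB.
Σ 10^(L/10) = 3.116e+07 → L_total = 10·log₁₀(3.116e+07) = 74.94 dB.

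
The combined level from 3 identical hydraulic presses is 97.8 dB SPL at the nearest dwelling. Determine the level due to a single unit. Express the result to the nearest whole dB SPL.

For N identical incoherent sources L_total = L₁ + 10·log₁₀ N, so L₁ = 97.8 − 10·log₁₀(3) = 97.8 − 4.771.

93 dB SPL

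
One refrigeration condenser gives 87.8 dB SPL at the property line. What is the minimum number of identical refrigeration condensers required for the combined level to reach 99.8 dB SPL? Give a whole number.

The shortfall is 99.8 − 87.8 = 12.0 dB, and N units add 10·log₁₀ N, so need 10·log₁₀ N ≥ 12.0.
N ≥ 10^(12.0/10) = 15.849, so N = 16.

16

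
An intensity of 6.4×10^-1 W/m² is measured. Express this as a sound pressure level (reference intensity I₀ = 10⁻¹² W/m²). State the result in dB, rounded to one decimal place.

118.1 dB

L = 10·log₁₀(I/I₀) = 10·log₁₀(6.4×10^-1/10⁻¹²) = 10·log₁₀(6.4×10^11).
L = 10·(0.8062 + 11) = 118.06 dB.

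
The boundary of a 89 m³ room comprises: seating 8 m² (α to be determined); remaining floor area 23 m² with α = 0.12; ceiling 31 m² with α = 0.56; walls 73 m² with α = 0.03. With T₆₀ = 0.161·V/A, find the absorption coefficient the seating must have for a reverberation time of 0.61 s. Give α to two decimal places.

Required total absorption A = 0.161·89/0.61 = 23.49 m².
Absorption from the other surfaces = 23·0.12 + 31·0.56 + 73·0.03 = 22.31 m², so the seating must supply 1.18 m² over 8 m².
α = 1.18/8 = 0.148.

0.15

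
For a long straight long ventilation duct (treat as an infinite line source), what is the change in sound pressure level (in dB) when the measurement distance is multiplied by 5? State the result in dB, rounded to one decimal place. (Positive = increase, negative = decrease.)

-7.0 dB

A line source loses 3 dB per doubling of distance; generally ΔL = −10·log₁₀(r₂/r₁).
ΔL = −10·log₁₀(5) = -6.99 dB.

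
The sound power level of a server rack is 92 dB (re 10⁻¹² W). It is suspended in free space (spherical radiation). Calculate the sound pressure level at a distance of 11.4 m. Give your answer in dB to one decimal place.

The power spreads over a sphere of area 4π·r², so L_p = L_w − 10·log₁₀(4π·r²).
4π·r² = 1633 m², 10·log₁₀ of that is 32.130 dB.
L_p = 92 − 32.130 = 59.87 dB.

59.9 dB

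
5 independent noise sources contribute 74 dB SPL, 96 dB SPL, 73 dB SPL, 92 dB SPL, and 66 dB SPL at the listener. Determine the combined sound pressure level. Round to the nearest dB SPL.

For uncorrelated sources the intensities add, so convert each level to linear form, sum, and take 10·log₁₀ of the total.
Σ 10^(L/10) = 10^(74/10) + 10^(96/10) + 10^(73/10) + 10^(92/10) + 10^(66/10) = 5.615e+09.
L_total = 10·log₁₀(5.615e+09) = 97.49 dB SPL.

97 dB SPL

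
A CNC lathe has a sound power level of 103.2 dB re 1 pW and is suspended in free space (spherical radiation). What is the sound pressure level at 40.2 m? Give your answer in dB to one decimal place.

60.1 dB

The power spreads over a sphere of area 4π·r², so L_p = L_w − 10·log₁₀(4π·r²).
4π·r² = 2.031e+04 m², 10·log₁₀ of that is 43.077 dB.
L_p = 103.2 − 43.077 = 60.12 dB.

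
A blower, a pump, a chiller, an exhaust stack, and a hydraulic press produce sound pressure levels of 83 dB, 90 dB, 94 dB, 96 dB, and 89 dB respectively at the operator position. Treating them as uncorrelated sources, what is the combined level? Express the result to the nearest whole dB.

99 dB

For uncorrelated sources the intensities add, so convert each level to linear form, sum, and take 10·log₁₀ of the total.
Σ 10^(L/10) = 10^(83/10) + 10^(90/10) + 10^(94/10) + 10^(96/10) + 10^(89/10) = 8.487e+09.
L_total = 10·log₁₀(8.487e+09) = 99.29 dB.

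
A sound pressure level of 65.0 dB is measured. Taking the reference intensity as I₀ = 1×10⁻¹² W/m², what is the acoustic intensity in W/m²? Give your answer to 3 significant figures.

I = I₀·10^(L/10) = 10⁻¹² × 10^(65.0/10) = 10^(-5.500).

3.16e-06 W/m²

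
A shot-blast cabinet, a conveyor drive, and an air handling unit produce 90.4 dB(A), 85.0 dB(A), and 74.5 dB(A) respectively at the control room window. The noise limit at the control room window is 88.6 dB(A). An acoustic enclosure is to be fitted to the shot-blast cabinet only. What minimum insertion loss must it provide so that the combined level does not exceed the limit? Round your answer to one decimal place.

Fixed contribution from the other sources: Σ 10^(L/10) = 10^(85.0/10) + 10^(74.5/10) = 3.444e+08 (85.37 dB(A)).
To meet 88.6 dB(A) overall, the treated shot-blast cabinet may contribute at most 10^(88.6/10) − 3.444e+08 = 3.800e+08, i.e. 85.80 dB(A).
So the shot-blast cabinet must be reduced from 90.4 to 85.80 dB(A): IL = 4.60 dB.

4.6 dB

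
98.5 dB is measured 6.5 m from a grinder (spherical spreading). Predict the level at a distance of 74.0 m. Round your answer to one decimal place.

Spherical spreading from a point source gives a 20·log₁₀(r₂/r₁) drop.
L₂ = 98.5 − 20·log₁₀(74.0/6.5) = 98.5 − 21.126 = 77.37 dB.

77.4 dB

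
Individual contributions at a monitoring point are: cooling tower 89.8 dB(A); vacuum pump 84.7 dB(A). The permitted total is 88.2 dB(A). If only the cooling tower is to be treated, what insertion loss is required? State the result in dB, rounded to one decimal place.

4.2 dB

Everything except the cooling tower sums to 10^(84.7/10) = 2.951e+08 in linear terms, 84.70 dB(A).
The limit corresponds to 10^(88.2/10) = 6.607e+08; subtracting the fixed part leaves 3.656e+08 for the cooling tower, i.e. 85.63 dB(A).
So the cooling tower must be reduced from 89.8 to 85.63 dB(A): IL = 4.17 dB.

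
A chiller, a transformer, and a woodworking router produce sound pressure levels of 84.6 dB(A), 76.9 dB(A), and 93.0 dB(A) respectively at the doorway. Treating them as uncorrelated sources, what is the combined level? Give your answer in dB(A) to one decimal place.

93.7 dB(A)

Incoherent sources combine by intensity addition: L_total = 10·log₁₀(Σ 10^(L_i/10)).
Σ 10^(L/10) = 10^(84.6/10) + 10^(76.9/10) + 10^(93.0/10) = 2.333e+09.
L_total = 10·log₁₀(2.333e+09) = 93.68 dB(A).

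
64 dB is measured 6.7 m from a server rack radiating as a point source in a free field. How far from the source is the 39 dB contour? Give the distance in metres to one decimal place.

119.1 m

For a point source L₁ − L₂ = 20·log₁₀(r₂/r₁), so r₂ = r₁·10^((L₁−L₂)/20).
r₂ = 6.7·10^((64−39)/20) = 6.7·10^(25.0/20) = 119.14 m.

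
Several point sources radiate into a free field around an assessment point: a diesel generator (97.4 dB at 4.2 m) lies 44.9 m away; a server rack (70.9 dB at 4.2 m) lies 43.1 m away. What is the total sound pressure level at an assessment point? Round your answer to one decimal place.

Propagate each source to the receiver with L = L_ref − 20·log₁₀(r/r_ref), then add intensities.
diesel generator: 97.4 − 20·log₁₀(44.9/4.2) = 97.4 − 20.58 = 76.82 dB.
server rack: 70.9 − 20·log₁₀(43.1/4.2) = 70.9 − 20.22 = 50.68 dB.
Σ 10^(L/10) = 4.820e+07 → L_total = 10·log₁₀(4.820e+07) = 76.83 dB.

76.8 dB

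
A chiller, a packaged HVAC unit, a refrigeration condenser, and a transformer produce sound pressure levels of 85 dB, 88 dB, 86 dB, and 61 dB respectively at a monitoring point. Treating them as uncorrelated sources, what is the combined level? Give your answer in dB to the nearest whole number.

91 dB

Incoherent sources combine by intensity addition: L_total = 10·log₁₀(Σ 10^(L_i/10)).
Σ 10^(L/10) = 10^(85/10) + 10^(88/10) + 10^(86/10) + 10^(61/10) = 1.347e+09.
L_total = 10·log₁₀(1.347e+09) = 91.29 dB.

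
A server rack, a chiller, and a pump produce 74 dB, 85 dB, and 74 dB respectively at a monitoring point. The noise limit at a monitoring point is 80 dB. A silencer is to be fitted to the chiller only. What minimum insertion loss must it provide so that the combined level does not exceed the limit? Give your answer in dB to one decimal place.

8.0 dB

Everything except the chiller sums to 10^(74/10) + 10^(74/10) = 5.024e+07 in linear terms, 77.01 dB.
To meet 80 dB overall, the treated chiller may contribute at most 10^(80/10) − 5.024e+07 = 4.976e+07, i.e. 76.97 dB.
Required insertion loss = 85 − 76.97 = 8.03 dB.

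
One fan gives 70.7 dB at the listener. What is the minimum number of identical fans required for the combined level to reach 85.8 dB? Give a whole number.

N identical sources give L₁ + 10·log₁₀ N, so require 10·log₁₀ N ≥ 85.8 − 70.7 = 15.1 dB.
N ≥ 10^(15.1/10) = 32.359, so N = 33.

33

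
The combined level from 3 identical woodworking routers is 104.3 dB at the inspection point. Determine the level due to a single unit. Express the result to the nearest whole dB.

For N identical incoherent sources L_total = L₁ + 10·log₁₀ N, so L₁ = 104.3 − 10·log₁₀(3) = 104.3 − 4.771.

100 dB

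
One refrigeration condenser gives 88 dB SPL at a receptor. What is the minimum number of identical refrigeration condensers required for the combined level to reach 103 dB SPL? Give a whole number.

N identical sources give L₁ + 10·log₁₀ N, so require 10·log₁₀ N ≥ 103 − 88 = 15.0 dB.
N ≥ 10^(15.0/10) = 31.623, so N = 32.

32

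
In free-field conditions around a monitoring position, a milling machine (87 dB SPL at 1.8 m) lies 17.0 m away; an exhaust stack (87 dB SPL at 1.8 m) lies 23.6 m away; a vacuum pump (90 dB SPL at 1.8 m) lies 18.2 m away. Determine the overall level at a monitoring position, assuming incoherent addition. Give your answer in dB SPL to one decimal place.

First find each source's level at the receiver (point-source: −20·log₁₀(r/r_ref)), then combine on an intensity basis.
milling machine: 87 − 20·log₁₀(17.0/1.8) = 87 − 19.50 = 67.50 dB SPL.
exhaust stack: 87 − 20·log₁₀(23.6/1.8) = 87 − 22.35 = 64.65 dB SPL.
vacuum pump: 90 − 20·log₁₀(18.2/1.8) = 90 − 20.10 = 69.90 dB SPL.
Σ 10^(L/10) = 1.832e+07 → L_total = 10·log₁₀(1.832e+07) = 72.63 dB SPL.

72.6 dB SPL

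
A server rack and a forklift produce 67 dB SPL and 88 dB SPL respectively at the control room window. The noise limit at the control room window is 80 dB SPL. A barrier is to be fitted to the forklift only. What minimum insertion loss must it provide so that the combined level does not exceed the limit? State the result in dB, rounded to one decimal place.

Fixed contribution from the other source: Σ 10^(L/10) = 10^(67/10) = 5.012e+06 (67.00 dB SPL).
To meet 80 dB SPL overall, the treated forklift may contribute at most 10^(80/10) − 5.012e+06 = 9.499e+07, i.e. 79.78 dB SPL.
So the forklift must be reduced from 88 to 79.78 dB SPL: IL = 8.22 dB.

8.2 dB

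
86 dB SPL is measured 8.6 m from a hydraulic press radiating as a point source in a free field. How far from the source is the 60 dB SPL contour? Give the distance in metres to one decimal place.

171.6 m

The 26.0 dB drop corresponds to a distance ratio of 10^(26.0/20) for a point source.
r₂ = 8.6·10^((86−60)/20) = 8.6·10^(26.0/20) = 171.59 m.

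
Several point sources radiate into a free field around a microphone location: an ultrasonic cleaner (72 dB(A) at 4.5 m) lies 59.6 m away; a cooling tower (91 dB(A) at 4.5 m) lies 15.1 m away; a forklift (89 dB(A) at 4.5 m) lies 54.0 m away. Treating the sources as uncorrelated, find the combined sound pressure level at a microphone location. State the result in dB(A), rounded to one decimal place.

Propagate each source to the receiver with L = L_ref − 20·log₁₀(r/r_ref), then add intensities.
ultrasonic cleaner: 72 − 20·log₁₀(59.6/4.5) = 72 − 22.44 = 49.56 dB(A).
cooling tower: 91 − 20·log₁₀(15.1/4.5) = 91 − 10.52 = 80.48 dB(A).
forklift: 89 − 20·log₁₀(54.0/4.5) = 89 − 21.58 = 67.42 dB(A).
Σ 10^(L/10) = 1.174e+08 → L_total = 10·log₁₀(1.174e+08) = 80.70 dB(A).

80.7 dB(A)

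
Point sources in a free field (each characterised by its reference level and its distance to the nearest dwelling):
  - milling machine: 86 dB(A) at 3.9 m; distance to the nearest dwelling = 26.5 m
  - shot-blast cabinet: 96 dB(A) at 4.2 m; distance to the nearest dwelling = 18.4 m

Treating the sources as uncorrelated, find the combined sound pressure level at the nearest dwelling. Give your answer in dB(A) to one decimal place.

83.3 dB(A)

Apply inverse-square spreading to bring every level to the receiver, then sum 10^(L/10).
milling machine: 86 − 20·log₁₀(26.5/3.9) = 86 − 16.64 = 69.36 dB(A).
shot-blast cabinet: 96 − 20·log₁₀(18.4/4.2) = 96 − 12.83 = 83.17 dB(A).
Σ 10^(L/10) = 2.160e+08 → L_total = 10·log₁₀(2.160e+08) = 83.35 dB(A).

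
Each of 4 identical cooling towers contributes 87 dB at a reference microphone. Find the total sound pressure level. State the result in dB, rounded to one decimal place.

L_total = L₁ + 10·log₁₀ N for N identical incoherent sources.
L_total = 87 + 10·log₁₀(4) = 87 + 6.021 = 93.02 dB.

93.0 dB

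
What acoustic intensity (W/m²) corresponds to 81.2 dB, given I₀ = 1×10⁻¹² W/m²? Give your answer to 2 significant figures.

0.00013 W/m²

I/I₀ = 10^(81.2/10) = 1.318e+08, so I = 1.318e+08 × 10⁻¹² W/m².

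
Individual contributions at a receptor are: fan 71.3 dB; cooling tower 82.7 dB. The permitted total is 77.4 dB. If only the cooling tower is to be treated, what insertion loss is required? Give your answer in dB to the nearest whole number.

7 dB

Fixed contribution from the other source: Σ 10^(L/10) = 10^(71.3/10) = 1.349e+07 (71.30 dB).
The limit corresponds to 10^(77.4/10) = 5.495e+07; subtracting the fixed part leaves 4.146e+07 for the cooling tower, i.e. 76.18 dB.
Required insertion loss = 82.7 − 76.18 = 6.52 dB.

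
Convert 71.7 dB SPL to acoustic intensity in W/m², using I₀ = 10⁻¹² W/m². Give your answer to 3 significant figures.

I = I₀·10^(L/10) = 10⁻¹² × 10^(71.7/10) = 10^(-4.830).

1.48e-05 W/m²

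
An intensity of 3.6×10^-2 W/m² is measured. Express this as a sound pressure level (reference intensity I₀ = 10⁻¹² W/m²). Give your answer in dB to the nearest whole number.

Dividing by I₀ shifts the exponent by 12: I/I₀ = 3.6×10^10.
L = 10·(0.5563 + 10) = 105.56 dB.

106 dB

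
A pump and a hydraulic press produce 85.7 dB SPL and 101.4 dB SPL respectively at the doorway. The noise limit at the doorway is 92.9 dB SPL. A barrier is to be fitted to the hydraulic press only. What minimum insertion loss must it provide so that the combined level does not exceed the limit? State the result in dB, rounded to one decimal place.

9.4 dB

The untreated sources together contribute 10^(85.7/10) = 3.715e+08, i.e. 85.70 dB SPL.
To meet 92.9 dB SPL overall, the treated hydraulic press may contribute at most 10^(92.9/10) − 3.715e+08 = 1.578e+09, i.e. 91.98 dB SPL.
So the hydraulic press must be reduced from 101.4 to 91.98 dB SPL: IL = 9.42 dB.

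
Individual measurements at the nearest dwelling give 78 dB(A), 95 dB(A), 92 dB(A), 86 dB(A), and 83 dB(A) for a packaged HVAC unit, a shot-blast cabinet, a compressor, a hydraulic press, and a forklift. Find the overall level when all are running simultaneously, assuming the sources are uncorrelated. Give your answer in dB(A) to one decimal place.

For uncorrelated sources the intensities add, so convert each level to linear form, sum, and take 10·log₁₀ of the total.
Σ 10^(L/10) = 10^(78/10) + 10^(95/10) + 10^(92/10) + 10^(86/10) + 10^(83/10) = 5.408e+09.
L_total = 10·log₁₀(5.408e+09) = 97.33 dB(A).

97.3 dB(A)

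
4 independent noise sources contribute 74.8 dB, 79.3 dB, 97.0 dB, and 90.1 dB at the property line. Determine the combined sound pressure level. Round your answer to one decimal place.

Incoherent sources combine by intensity addition: L_total = 10·log₁₀(Σ 10^(L_i/10)).
Σ 10^(L/10) = 10^(74.8/10) + 10^(79.3/10) + 10^(97.0/10) + 10^(90.1/10) = 6.150e+09.
L_total = 10·log₁₀(6.150e+09) = 97.89 dB.

97.9 dB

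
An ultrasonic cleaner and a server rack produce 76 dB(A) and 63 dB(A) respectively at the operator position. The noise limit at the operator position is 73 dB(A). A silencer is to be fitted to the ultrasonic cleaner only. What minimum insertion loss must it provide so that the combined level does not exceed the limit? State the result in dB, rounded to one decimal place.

The untreated sources together contribute 10^(63/10) = 1.995e+06, i.e. 63.00 dB(A).
To meet 73 dB(A) overall, the treated ultrasonic cleaner may contribute at most 10^(73/10) − 1.995e+06 = 1.796e+07, i.e. 72.54 dB(A).
So the ultrasonic cleaner must be reduced from 76 to 72.54 dB(A): IL = 3.46 dB.

3.5 dB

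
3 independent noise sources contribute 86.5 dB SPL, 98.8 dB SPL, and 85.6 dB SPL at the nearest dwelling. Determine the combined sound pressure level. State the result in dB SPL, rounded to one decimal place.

99.2 dB SPL

For uncorrelated sources the intensities add, so convert each level to linear form, sum, and take 10·log₁₀ of the total.
Σ 10^(L/10) = 10^(86.5/10) + 10^(98.8/10) + 10^(85.6/10) = 8.396e+09.
L_total = 10·log₁₀(8.396e+09) = 99.24 dB SPL.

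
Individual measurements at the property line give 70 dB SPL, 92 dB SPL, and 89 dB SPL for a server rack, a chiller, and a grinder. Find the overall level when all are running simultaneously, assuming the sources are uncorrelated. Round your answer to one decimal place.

For uncorrelated sources the intensities add, so convert each level to linear form, sum, and take 10·log₁₀ of the total.
Σ 10^(L/10) = 10^(70/10) + 10^(92/10) + 10^(89/10) = 2.389e+09.
L_total = 10·log₁₀(2.389e+09) = 93.78 dB SPL.

93.8 dB SPL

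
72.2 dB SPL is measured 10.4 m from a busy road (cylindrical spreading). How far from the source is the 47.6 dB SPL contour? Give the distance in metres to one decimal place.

2999.4 m

The 24.6 dB drop corresponds to a distance ratio of 10^(24.6/10) for a line source.
r₂ = 10.4·10^((72.2−47.6)/10) = 10.4·10^(24.6/10) = 2999.39 m.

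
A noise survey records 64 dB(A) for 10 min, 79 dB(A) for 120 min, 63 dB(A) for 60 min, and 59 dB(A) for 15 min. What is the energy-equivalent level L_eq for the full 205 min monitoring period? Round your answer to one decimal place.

76.7 dB(A)

Weight each interval's intensity by its duration and average over T = 205 min:
Σ tᵢ·10^(Lᵢ/10) = 10·10^(64/10) + 120·10^(79/10) + 60·10^(63/10) + 15·10^(59/10) = 9.689e+09.
L_eq = 10·log₁₀(9.689e+09/205) = 76.75 dB(A).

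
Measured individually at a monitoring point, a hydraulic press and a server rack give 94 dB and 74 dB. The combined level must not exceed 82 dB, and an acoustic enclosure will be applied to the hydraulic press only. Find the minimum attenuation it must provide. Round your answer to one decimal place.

Everything except the hydraulic press sums to 10^(74/10) = 2.512e+07 in linear terms, 74.00 dB.
To meet 82 dB overall, the treated hydraulic press may contribute at most 10^(82/10) − 2.512e+07 = 1.334e+08, i.e. 81.25 dB.
So the hydraulic press must be reduced from 94 to 81.25 dB: IL = 12.75 dB.

12.7 dB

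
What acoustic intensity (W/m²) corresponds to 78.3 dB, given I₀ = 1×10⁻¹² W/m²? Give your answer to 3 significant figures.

6.76e-05 W/m²

L = 10·log₁₀(I/I₀) ⇒ I = I₀·10^(L/10) = 10⁻¹² × 10^7.83.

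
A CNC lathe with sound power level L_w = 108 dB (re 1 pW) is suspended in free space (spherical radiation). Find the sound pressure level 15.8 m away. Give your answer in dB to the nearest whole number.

73 dB

L_p = L_w − 10·log₁₀(4π·r²) with r = 15.8 m.
4π·r² = 3137 m², 10·log₁₀ of that is 34.965 dB.
L_p = 108 − 34.965 = 73.03 dB.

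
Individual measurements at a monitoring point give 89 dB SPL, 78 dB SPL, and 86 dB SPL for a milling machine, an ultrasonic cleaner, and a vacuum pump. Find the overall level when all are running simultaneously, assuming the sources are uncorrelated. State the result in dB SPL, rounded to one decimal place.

For uncorrelated sources the intensities add, so convert each level to linear form, sum, and take 10·log₁₀ of the total.
Σ 10^(L/10) = 10^(89/10) + 10^(78/10) + 10^(86/10) = 1.256e+09.
L_total = 10·log₁₀(1.256e+09) = 90.99 dB SPL.

91.0 dB SPL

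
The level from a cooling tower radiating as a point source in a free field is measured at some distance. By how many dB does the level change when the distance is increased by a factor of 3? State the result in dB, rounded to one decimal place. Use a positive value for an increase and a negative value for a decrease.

-9.5 dB

With spherical spreading the level changes by −20·log₁₀(r₂/r₁).
ΔL = −20·log₁₀(3) = -9.54 dB.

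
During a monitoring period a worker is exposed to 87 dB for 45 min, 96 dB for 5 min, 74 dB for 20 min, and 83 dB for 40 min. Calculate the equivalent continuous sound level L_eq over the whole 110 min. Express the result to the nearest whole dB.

87 dB

L_eq = 10·log₁₀[(1/T)·Σ tᵢ·10^(Lᵢ/10)] with T = 110 min.
Σ tᵢ·10^(Lᵢ/10) = 45·10^(87/10) + 5·10^(96/10) + 20·10^(74/10) + 40·10^(83/10) = 5.094e+10.
L_eq = 10·log₁₀(5.094e+10/110) = 86.66 dB.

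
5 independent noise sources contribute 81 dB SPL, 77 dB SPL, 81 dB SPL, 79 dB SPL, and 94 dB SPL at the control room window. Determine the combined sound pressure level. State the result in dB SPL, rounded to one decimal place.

Incoherent sources combine by intensity addition: L_total = 10·log₁₀(Σ 10^(L_i/10)).
Σ 10^(L/10) = 10^(81/10) + 10^(77/10) + 10^(81/10) + 10^(79/10) + 10^(94/10) = 2.893e+09.
L_total = 10·log₁₀(2.893e+09) = 94.61 dB SPL.

94.6 dB SPL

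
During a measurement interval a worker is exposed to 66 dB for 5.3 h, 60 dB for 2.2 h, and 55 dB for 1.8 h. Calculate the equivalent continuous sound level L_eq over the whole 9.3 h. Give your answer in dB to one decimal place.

64.1 dB

Weight each interval's intensity by its duration and average over T = 9.3 h:
Σ tᵢ·10^(Lᵢ/10) = 5.3·10^(66/10) + 2.2·10^(60/10) + 1.8·10^(55/10) = 2.387e+07.
L_eq = 10·log₁₀(2.387e+07/9.3) = 64.09 dB.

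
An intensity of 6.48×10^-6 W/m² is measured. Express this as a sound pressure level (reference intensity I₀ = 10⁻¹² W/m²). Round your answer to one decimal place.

L = 10·log₁₀(I/I₀) = 10·log₁₀(6.48×10^-6/10⁻¹²) = 10·log₁₀(6.48×10^6).
L = 10·(0.8116 + 6) = 68.12 dB.

68.1 dB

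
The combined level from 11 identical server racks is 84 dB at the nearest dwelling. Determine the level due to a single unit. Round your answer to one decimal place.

11 equal contributions raise the level by 10·log₁₀ 11 = 10.414 dB, so each unit alone gives 84 − 10.414.

73.6 dB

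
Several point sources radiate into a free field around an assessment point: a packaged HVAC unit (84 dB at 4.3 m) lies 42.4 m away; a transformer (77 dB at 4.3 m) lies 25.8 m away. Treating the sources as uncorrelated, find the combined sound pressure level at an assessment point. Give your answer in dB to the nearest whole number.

First find each source's level at the receiver (point-source: −20·log₁₀(r/r_ref)), then combine on an intensity basis.
packaged HVAC unit: 84 − 20·log₁₀(42.4/4.3) = 84 − 19.88 = 64.12 dB.
transformer: 77 − 20·log₁₀(25.8/4.3) = 77 − 15.56 = 61.44 dB.
Σ 10^(L/10) = 3.976e+06 → L_total = 10·log₁₀(3.976e+06) = 65.99 dB.

66 dB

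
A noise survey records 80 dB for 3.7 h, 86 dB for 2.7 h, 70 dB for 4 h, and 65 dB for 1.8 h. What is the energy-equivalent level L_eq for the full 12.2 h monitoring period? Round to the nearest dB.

L_eq = 10·log₁₀[(1/T)·Σ tᵢ·10^(Lᵢ/10)] with T = 12.2 h.
Σ tᵢ·10^(Lᵢ/10) = 3.7·10^(80/10) + 2.7·10^(86/10) + 4·10^(70/10) + 1.8·10^(65/10) = 1.491e+09.
L_eq = 10·log₁₀(1.491e+09/12.2) = 80.87 dB.

81 dB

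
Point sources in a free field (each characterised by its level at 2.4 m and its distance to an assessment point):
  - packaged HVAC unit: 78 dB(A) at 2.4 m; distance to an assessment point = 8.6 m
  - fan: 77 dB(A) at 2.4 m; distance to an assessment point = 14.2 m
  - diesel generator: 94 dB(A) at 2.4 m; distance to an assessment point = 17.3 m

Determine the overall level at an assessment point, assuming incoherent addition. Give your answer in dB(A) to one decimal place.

First find each source's level at the receiver (point-source: −20·log₁₀(r/r_ref)), then combine on an intensity basis.
packaged HVAC unit: 78 − 20·log₁₀(8.6/2.4) = 78 − 11.09 = 66.91 dB(A).
fan: 77 − 20·log₁₀(14.2/2.4) = 77 − 15.44 = 61.56 dB(A).
diesel generator: 94 − 20·log₁₀(17.3/2.4) = 94 − 17.16 = 76.84 dB(A).
Σ 10^(L/10) = 5.469e+07 → L_total = 10·log₁₀(5.469e+07) = 77.38 dB(A).

77.4 dB(A)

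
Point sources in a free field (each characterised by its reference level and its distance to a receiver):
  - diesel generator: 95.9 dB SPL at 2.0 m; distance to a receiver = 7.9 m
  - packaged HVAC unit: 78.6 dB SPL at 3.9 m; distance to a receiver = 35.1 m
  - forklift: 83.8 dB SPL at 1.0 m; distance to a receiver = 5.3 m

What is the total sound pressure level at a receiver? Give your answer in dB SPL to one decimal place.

84.1 dB SPL

Apply inverse-square spreading to bring every level to the receiver, then sum 10^(L/10).
diesel generator: 95.9 − 20·log₁₀(7.9/2.0) = 95.9 − 11.93 = 83.97 dB SPL.
packaged HVAC unit: 78.6 − 20·log₁₀(35.1/3.9) = 78.6 − 19.08 = 59.52 dB SPL.
forklift: 83.8 − 20·log₁₀(5.3/1.0) = 83.8 − 14.49 = 69.31 dB SPL.
Σ 10^(L/10) = 2.588e+08 → L_total = 10·log₁₀(2.588e+08) = 84.13 dB SPL.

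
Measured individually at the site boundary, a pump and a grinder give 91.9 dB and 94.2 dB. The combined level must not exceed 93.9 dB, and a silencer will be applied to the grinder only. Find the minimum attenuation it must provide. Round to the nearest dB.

5 dB

Everything except the grinder sums to 10^(91.9/10) = 1.549e+09 in linear terms, 91.90 dB.
The limit corresponds to 10^(93.9/10) = 2.455e+09; subtracting the fixed part leaves 9.059e+08 for the grinder, i.e. 89.57 dB.
So the grinder must be reduced from 94.2 to 89.57 dB: IL = 4.63 dB.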